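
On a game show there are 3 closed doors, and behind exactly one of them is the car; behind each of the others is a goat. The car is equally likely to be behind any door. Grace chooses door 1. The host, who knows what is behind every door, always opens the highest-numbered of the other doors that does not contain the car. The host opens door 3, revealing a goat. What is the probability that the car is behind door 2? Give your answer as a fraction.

Consider each possible location of the car in turn.
If it is behind either of doors 1 and 2 (prior 1/3 each): door 3 is the highest-numbered option available, probability 1; weight (1/3)·1 = 1/3 each.
If it is behind door 3 (prior 1/3): the host opened door 3, so this case is ruled out; weight (1/3)·0 = 0.
The weights sum to 2/3.
So P(the car behind door 2 | the host opened door 3) = (1/3) / (2/3) = 1/2.

1/2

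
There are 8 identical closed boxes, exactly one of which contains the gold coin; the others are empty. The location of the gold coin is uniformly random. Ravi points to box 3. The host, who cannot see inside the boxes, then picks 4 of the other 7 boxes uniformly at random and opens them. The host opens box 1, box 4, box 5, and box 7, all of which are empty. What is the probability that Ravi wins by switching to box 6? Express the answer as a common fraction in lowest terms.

Apply Bayes' rule, conditioning on where the gold coin actually is.
If it is in any of boxes 1, 4, 5, and 7 (prior 1/8 each): that box was opened and seen not to hold the prize — ruled out; weight (1/8)·0 = 0 each.
If it is in any of boxes 2, 3, 6, and 8 (prior 1/8 each): the host picks exactly this set with probability 1/35 regardless, and none is the prize; weight (1/8)·(1/35) = 1/280 each.
The weights sum to 1/70.
So P(the gold coin in box 6 | the host opened box 1, box 4, box 5, and box 7) = (1/280) / (1/70) = 1/4.

1/4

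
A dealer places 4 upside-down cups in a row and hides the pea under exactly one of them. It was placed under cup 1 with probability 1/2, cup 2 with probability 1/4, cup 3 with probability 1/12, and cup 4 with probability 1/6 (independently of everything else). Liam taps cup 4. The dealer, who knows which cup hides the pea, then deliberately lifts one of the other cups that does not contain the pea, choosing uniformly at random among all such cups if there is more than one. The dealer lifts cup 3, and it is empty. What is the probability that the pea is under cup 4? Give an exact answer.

4/31

Consider each possible location of the pea in turn.
If it is under cup 1 (prior 1/2): the dealer has 2 equally likely choices, so probability 1/2; weight (1/2)·(1/2) = 1/4.
If it is under cup 2 (prior 1/4): the dealer has 2 equally likely choices, so probability 1/2; weight (1/4)·(1/2) = 1/8.
If it is under cup 3 (prior 1/12): the dealer opened cup 3, so this case is ruled out; weight (1/12)·0 = 0.
If it is under cup 4 (prior 1/6): the dealer has 3 equally likely choices, so probability 1/3; weight (1/6)·(1/3) = 1/18.
The weights sum to 31/72.
So P(the pea under cup 4 | the dealer opened cup 3) = (1/18) / (31/72) = 4/31.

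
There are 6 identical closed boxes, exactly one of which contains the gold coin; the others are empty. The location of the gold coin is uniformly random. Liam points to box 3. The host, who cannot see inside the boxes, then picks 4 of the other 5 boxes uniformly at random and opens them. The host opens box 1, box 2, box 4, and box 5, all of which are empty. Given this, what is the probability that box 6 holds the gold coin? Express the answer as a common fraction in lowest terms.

1/2

Apply Bayes' rule, conditioning on where the gold coin actually is.
If it is in any of boxes 1, 2, 4, and 5 (prior 1/6 each): that box was opened and seen not to hold the prize — ruled out; weight (1/6)·0 = 0 each.
If it is in either of boxes 3 and 6 (prior 1/6 each): the host picks exactly this set with probability 1/5 regardless, and none is the prize; weight (1/6)·(1/5) = 1/30 each.
The weights sum to 1/15.
So P(the gold coin in box 6 | the host opened box 1, box 2, box 4, and box 5) = (1/30) / (1/15) = 1/2.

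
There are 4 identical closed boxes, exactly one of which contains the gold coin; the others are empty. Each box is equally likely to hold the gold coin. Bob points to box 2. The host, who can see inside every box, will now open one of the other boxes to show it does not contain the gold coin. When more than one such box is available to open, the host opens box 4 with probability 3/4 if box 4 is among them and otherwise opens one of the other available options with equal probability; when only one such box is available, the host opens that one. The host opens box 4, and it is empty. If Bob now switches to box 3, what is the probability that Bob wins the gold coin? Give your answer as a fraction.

1/3

Consider each possible location of the gold coin in turn.
If it is in any of boxes 1, 2, and 3 (prior 1/4 each): box 4 is available, opened with probability 3/4; weight (1/4)·(3/4) = 3/16 each.
If it is in box 4 (prior 1/4): the host opened box 4, so this case is ruled out; weight (1/4)·0 = 0.
The weights sum to 9/16.
So P(the gold coin in box 3 | the host opened box 4) = (3/16) / (9/16) = 1/3.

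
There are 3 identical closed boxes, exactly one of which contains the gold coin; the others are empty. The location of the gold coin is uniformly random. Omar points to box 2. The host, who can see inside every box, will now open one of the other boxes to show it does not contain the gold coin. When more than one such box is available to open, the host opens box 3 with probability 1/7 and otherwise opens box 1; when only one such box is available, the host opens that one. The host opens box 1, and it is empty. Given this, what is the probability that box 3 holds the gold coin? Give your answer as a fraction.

7/13

Condition on the true location of the gold coin.
If it is in box 1 (prior 1/3): the host opened box 1, so this case is ruled out; weight (1/3)·0 = 0.
If it is in box 2 (prior 1/3): box 3 is available but not opened, probability 6/7; weight (1/3)·(6/7) = 2/7.
If it is in box 3 (prior 1/3): only box 1 is available, probability 1; weight (1/3)·1 = 1/3.
The weights sum to 13/21.
So P(the gold coin in box 3 | the host opened box 1) = (1/3) / (13/21) = 7/13.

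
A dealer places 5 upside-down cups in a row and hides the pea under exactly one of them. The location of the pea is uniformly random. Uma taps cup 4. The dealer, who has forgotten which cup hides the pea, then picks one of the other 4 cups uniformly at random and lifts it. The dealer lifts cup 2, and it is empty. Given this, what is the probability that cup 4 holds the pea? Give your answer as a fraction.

1/4

Condition on the true location of the pea.
If it is under any of cups 1, 3, 4, and 5 (prior 1/5 each): the dealer picks cup 2 with probability 1/4 regardless, and it is not the prize; weight (1/5)·(1/4) = 1/20 each.
If it is under cup 2 (prior 1/5): the dealer opened cup 2, so this case is ruled out; weight (1/5)·0 = 0.
The weights sum to 1/5.
So P(the pea under cup 4 | the dealer opened cup 2) = (1/20) / (1/5) = 1/4.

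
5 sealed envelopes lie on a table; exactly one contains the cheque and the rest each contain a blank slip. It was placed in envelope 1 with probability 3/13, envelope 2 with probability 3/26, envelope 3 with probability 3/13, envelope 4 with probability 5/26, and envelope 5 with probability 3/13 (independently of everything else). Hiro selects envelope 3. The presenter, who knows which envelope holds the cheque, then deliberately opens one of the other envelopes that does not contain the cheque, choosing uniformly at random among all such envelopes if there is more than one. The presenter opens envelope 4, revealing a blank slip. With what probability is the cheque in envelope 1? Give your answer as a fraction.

Apply Bayes' rule, conditioning on where the cheque actually is.
If it is in either of envelopes 1 and 5 (prior 3/13 each): the presenter has 3 equally likely choices, so probability 1/3; weight (3/13)·(1/3) = 1/13 each.
If it is in envelope 2 (prior 3/26): the presenter has 3 equally likely choices, so probability 1/3; weight (3/26)·(1/3) = 1/26.
If it is in envelope 3 (prior 3/13): the presenter has 4 equally likely choices, so probability 1/4; weight (3/13)·(1/4) = 3/52.
If it is in envelope 4 (prior 5/26): the presenter opened envelope 4, so this case is ruled out; weight (5/26)·0 = 0.
The weights sum to 1/4.
So P(the cheque in envelope 1 | the presenter opened envelope 4) = (1/13) / (1/4) = 4/13.

4/13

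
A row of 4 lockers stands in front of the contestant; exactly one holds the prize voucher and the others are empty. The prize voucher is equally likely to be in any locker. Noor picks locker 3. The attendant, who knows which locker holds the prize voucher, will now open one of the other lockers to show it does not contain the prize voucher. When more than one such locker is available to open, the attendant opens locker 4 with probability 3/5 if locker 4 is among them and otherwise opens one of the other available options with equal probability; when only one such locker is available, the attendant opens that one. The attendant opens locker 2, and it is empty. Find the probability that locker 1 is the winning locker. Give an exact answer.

4/11

Consider each possible location of the prize voucher in turn.
If it is in locker 1 (prior 1/4): locker 4 is available but not opened, probability 2/5; weight (1/4)·(2/5) = 1/10.
If it is in locker 2 (prior 1/4): the attendant opened locker 2, so this case is ruled out; weight (1/4)·0 = 0.
If it is in locker 3 (prior 1/4): locker 4 is available but not opened; locker 2 gets probability (1 − 3/5)/2 = 1/5; weight (1/4)·(1/5) = 1/20.
If it is in locker 4 (prior 1/4): locker 4 holds the prize so is unavailable; the attendant chooses uniformly among the 2 others, probability 1/2; weight (1/4)·(1/2) = 1/8.
The weights sum to 11/40.
So P(the prize voucher in locker 1 | the attendant opened locker 2) = (1/10) / (11/40) = 4/11.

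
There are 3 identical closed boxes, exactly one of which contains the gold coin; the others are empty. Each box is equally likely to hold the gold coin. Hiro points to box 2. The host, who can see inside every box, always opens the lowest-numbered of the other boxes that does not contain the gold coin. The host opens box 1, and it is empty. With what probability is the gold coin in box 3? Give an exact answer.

1/2

Apply Bayes' rule, conditioning on where the gold coin actually is.
If it is in box 1 (prior 1/3): the host opened box 1, so this case is ruled out; weight (1/3)·0 = 0.
If it is in either of boxes 2 and 3 (prior 1/3 each): box 1 is the lowest-numbered option available, probability 1; weight (1/3)·1 = 1/3 each.
The weights sum to 2/3.
So P(the gold coin in box 3 | the host opened box 1) = (1/3) / (2/3) = 1/2.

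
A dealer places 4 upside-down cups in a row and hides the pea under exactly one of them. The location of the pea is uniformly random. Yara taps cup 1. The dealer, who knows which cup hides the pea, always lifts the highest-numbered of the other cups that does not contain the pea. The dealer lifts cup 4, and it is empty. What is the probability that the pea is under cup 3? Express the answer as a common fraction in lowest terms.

1/3

Condition on the true location of the pea.
If it is under any of cups 1, 2, and 3 (prior 1/4 each): cup 4 is the highest-numbered option available, probability 1; weight (1/4)·1 = 1/4 each.
If it is under cup 4 (prior 1/4): the dealer opened cup 4, so this case is ruled out; weight (1/4)·0 = 0.
The weights sum to 3/4.
So P(the pea under cup 3 | the dealer opened cup 4) = (1/4) / (3/4) = 1/3.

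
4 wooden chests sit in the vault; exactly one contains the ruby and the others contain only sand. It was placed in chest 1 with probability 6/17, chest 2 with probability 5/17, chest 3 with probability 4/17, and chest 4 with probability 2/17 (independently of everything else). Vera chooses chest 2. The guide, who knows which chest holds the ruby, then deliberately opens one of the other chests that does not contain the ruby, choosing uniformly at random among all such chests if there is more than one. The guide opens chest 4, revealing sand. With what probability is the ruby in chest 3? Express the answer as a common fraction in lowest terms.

Apply Bayes' rule, conditioning on where the ruby actually is.
If it is in chest 1 (prior 6/17): the guide has 2 equally likely choices, so probability 1/2; weight (6/17)·(1/2) = 3/17.
If it is in chest 2 (prior 5/17): the guide has 3 equally likely choices, so probability 1/3; weight (5/17)·(1/3) = 5/51.
If it is in chest 3 (prior 4/17): the guide has 2 equally likely choices, so probability 1/2; weight (4/17)·(1/2) = 2/17.
If it is in chest 4 (prior 2/17): the guide opened chest 4, so this case is ruled out; weight (2/17)·0 = 0.
The weights sum to 20/51.
So P(the ruby in chest 3 | the guide opened chest 4) = (2/17) / (20/51) = 3/10.

3/10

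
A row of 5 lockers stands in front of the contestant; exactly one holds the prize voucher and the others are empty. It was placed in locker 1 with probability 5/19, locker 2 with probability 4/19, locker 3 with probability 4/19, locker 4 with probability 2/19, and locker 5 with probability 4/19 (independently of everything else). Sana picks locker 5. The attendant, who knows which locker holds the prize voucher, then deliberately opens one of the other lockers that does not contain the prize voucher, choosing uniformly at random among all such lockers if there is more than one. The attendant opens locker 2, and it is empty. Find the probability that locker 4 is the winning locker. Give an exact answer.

Condition on the true location of the prize voucher.
If it is in locker 1 (prior 5/19): the attendant has 3 equally likely choices, so probability 1/3; weight (5/19)·(1/3) = 5/57.
If it is in locker 2 (prior 4/19): the attendant opened locker 2, so this case is ruled out; weight (4/19)·0 = 0.
If it is in locker 3 (prior 4/19): the attendant has 3 equally likely choices, so probability 1/3; weight (4/19)·(1/3) = 4/57.
If it is in locker 4 (prior 2/19): the attendant has 3 equally likely choices, so probability 1/3; weight (2/19)·(1/3) = 2/57.
If it is in locker 5 (prior 4/19): the attendant has 4 equally likely choices, so probability 1/4; weight (4/19)·(1/4) = 1/19.
The weights sum to 14/57.
So P(the prize voucher in locker 4 | the attendant opened locker 2) = (2/57) / (14/57) = 1/7.

1/7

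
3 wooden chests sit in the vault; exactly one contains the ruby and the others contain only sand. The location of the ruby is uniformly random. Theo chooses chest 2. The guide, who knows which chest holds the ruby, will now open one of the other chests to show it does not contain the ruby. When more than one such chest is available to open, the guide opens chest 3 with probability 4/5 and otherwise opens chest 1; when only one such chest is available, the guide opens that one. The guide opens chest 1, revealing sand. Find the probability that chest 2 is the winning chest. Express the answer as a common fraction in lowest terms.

1/6

Condition on the true location of the ruby.
If it is in chest 1 (prior 1/3): the guide opened chest 1, so this case is ruled out; weight (1/3)·0 = 0.
If it is in chest 2 (prior 1/3): chest 3 is available but not opened, probability 1/5; weight (1/3)·(1/5) = 1/15.
If it is in chest 3 (prior 1/3): only chest 1 is available, probability 1; weight (1/3)·1 = 1/3.
The weights sum to 2/5.
So P(the ruby in chest 2 | the guide opened chest 1) = (1/15) / (2/5) = 1/6.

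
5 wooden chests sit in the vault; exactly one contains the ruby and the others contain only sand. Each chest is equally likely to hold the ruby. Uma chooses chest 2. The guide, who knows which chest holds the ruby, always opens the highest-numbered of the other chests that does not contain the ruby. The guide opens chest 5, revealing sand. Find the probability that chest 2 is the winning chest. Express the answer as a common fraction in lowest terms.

Condition on the true location of the ruby.
If it is in any of chests 1, 2, 3, and 4 (prior 1/5 each): chest 5 is the highest-numbered option available, probability 1; weight (1/5)·1 = 1/5 each.
If it is in chest 5 (prior 1/5): the guide opened chest 5, so this case is ruled out; weight (1/5)·0 = 0.
The weights sum to 4/5.
So P(the ruby in chest 2 | the guide opened chest 5) = (1/5) / (4/5) = 1/4.

1/4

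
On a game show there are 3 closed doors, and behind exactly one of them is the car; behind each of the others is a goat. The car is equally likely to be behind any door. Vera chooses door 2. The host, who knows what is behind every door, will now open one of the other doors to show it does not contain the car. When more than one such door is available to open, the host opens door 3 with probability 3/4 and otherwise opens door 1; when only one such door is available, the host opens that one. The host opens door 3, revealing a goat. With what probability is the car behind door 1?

Consider each possible location of the car in turn.
If it is behind door 1 (prior 1/3): only door 3 is available, probability 1; weight (1/3)·1 = 1/3.
If it is behind door 2 (prior 1/3): door 3 is available, opened with probability 3/4; weight (1/3)·(3/4) = 1/4.
If it is behind door 3 (prior 1/3): the host opened door 3, so this case is ruled out; weight (1/3)·0 = 0.
The weights sum to 7/12.
So P(the car behind door 1 | the host opened door 3) = (1/3) / (7/12) = 4/7.

4/7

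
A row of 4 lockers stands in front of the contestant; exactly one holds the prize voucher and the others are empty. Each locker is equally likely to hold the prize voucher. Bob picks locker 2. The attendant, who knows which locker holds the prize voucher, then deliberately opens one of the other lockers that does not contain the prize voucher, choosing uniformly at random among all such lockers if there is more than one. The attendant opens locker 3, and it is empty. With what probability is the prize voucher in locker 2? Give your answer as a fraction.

1/4

Apply Bayes' rule, conditioning on where the prize voucher actually is.
If it is in either of lockers 1 and 4 (prior 1/4 each): the attendant has 2 equally likely choices, so probability 1/2; weight (1/4)·(1/2) = 1/8 each.
If it is in locker 2 (prior 1/4): the attendant has 3 equally likely choices, so probability 1/3; weight (1/4)·(1/3) = 1/12.
If it is in locker 3 (prior 1/4): the attendant opened locker 3, so this case is ruled out; weight (1/4)·0 = 0.
The weights sum to 1/3.
So P(the prize voucher in locker 2 | the attendant opened locker 3) = (1/12) / (1/3) = 1/4.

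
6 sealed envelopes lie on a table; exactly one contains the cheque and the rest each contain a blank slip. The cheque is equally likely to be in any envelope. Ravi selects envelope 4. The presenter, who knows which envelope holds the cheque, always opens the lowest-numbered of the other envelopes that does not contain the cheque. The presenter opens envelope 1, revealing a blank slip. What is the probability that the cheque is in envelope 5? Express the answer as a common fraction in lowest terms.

Consider each possible location of the cheque in turn.
If it is in envelope 1 (prior 1/6): the presenter opened envelope 1, so this case is ruled out; weight (1/6)·0 = 0.
If it is in any of envelopes 2, 3, 4, 5, and 6 (prior 1/6 each): envelope 1 is the lowest-numbered option available, probability 1; weight (1/6)·1 = 1/6 each.
The weights sum to 5/6.
So P(the cheque in envelope 5 | the presenter opened envelope 1) = (1/6) / (5/6) = 1/5.

1/5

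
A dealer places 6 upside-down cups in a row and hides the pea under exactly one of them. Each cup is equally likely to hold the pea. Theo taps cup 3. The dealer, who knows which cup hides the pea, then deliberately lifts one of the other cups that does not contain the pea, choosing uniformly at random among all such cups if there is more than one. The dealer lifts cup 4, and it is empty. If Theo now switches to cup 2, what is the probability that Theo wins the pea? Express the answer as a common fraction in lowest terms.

5/24

Condition on the true location of the pea.
If it is under any of cups 1, 2, 5, and 6 (prior 1/6 each): the dealer has 4 equally likely choices, so probability 1/4; weight (1/6)·(1/4) = 1/24 each.
If it is under cup 3 (prior 1/6): the dealer has 5 equally likely choices, so probability 1/5; weight (1/6)·(1/5) = 1/30.
If it is under cup 4 (prior 1/6): the dealer opened cup 4, so this case is ruled out; weight (1/6)·0 = 0.
The weights sum to 1/5.
So P(the pea under cup 2 | the dealer opened cup 4) = (1/24) / (1/5) = 5/24.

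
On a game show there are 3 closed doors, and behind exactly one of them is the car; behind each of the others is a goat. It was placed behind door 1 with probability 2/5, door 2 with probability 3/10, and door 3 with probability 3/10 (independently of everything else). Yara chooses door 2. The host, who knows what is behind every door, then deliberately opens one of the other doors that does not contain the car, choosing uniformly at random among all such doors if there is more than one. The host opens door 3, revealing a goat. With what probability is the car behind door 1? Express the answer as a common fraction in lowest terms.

Condition on the true location of the car.
If it is behind door 1 (prior 2/5): the host has no choice, probability 1; weight (2/5)·1 = 2/5.
If it is behind door 2 (prior 3/10): the host has 2 equally likely choices, so probability 1/2; weight (3/10)·(1/2) = 3/20.
If it is behind door 3 (prior 3/10): the host opened door 3, so this case is ruled out; weight (3/10)·0 = 0.
The weights sum to 11/20.
So P(the car behind door 1 | the host opened door 3) = (2/5) / (11/20) = 8/11.

8/11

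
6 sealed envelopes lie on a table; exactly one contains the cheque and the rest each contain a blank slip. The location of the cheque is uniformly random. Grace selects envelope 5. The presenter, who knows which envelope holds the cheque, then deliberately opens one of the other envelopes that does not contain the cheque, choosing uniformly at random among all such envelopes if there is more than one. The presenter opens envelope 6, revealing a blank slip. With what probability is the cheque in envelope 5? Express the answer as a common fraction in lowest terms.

Apply Bayes' rule, conditioning on where the cheque actually is.
If it is in any of envelopes 1, 2, 3, and 4 (prior 1/6 each): the presenter has 4 equally likely choices, so probability 1/4; weight (1/6)·(1/4) = 1/24 each.
If it is in envelope 5 (prior 1/6): the presenter has 5 equally likely choices, so probability 1/5; weight (1/6)·(1/5) = 1/30.
If it is in envelope 6 (prior 1/6): the presenter opened envelope 6, so this case is ruled out; weight (1/6)·0 = 0.
The weights sum to 1/5.
So P(the cheque in envelope 5 | the presenter opened envelope 6) = (1/30) / (1/5) = 1/6.

1/6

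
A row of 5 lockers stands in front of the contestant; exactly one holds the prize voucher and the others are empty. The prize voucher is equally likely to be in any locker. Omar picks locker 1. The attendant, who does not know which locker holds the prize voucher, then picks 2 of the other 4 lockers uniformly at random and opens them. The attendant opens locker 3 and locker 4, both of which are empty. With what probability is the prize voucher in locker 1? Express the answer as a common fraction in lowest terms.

1/3

Condition on the true location of the prize voucher.
If it is in any of lockers 1, 2, and 5 (prior 1/5 each): the attendant picks exactly this set with probability 1/6 regardless, and none is the prize; weight (1/5)·(1/6) = 1/30 each.
If it is in either of lockers 3 and 4 (prior 1/5 each): that locker was opened and seen not to hold the prize — ruled out; weight (1/5)·0 = 0 each.
The weights sum to 1/10.
So P(the prize voucher in locker 1 | the attendant opened locker 3 and locker 4) = (1/30) / (1/10) = 1/3.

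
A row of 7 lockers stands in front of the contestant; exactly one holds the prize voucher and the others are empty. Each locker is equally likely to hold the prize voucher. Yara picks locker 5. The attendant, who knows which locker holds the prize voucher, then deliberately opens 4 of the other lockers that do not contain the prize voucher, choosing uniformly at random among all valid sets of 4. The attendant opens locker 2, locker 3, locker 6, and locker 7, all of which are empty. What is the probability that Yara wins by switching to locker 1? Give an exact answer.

3/7

Condition on the true location of the prize voucher.
If it is in either of lockers 1 and 4 (prior 1/7 each): the attendant has 5 equally likely choices, so probability 1/5; weight (1/7)·(1/5) = 1/35 each.
If it is in any of lockers 2, 3, 6, and 7 (prior 1/7 each): that locker was opened and seen not to hold the prize — ruled out; weight (1/7)·0 = 0 each.
If it is in locker 5 (prior 1/7): the attendant has 15 equally likely choices, so probability 1/15; weight (1/7)·(1/15) = 1/105.
The weights sum to 1/15.
So P(the prize voucher in locker 1 | the attendant opened locker 2, locker 3, locker 6, and locker 7) = (1/35) / (1/15) = 3/7.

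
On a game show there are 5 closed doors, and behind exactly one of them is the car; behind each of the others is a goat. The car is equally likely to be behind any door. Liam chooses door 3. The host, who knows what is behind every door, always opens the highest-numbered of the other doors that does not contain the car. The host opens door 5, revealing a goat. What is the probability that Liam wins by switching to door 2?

1/4

Condition on the true location of the car.
If it is behind any of doors 1, 2, 3, and 4 (prior 1/5 each): door 5 is the highest-numbered option available, probability 1; weight (1/5)·1 = 1/5 each.
If it is behind door 5 (prior 1/5): the host opened door 5, so this case is ruled out; weight (1/5)·0 = 0.
The weights sum to 4/5.
So P(the car behind door 2 | the host opened door 5) = (1/5) / (4/5) = 1/4.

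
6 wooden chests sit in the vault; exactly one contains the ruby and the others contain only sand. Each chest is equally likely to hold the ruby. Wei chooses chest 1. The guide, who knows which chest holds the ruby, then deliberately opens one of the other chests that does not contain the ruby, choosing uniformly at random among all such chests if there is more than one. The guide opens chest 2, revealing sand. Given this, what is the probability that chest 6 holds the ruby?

Condition on the true location of the ruby.
If it is in chest 1 (prior 1/6): the guide has 5 equally likely choices, so probability 1/5; weight (1/6)·(1/5) = 1/30.
If it is in chest 2 (prior 1/6): the guide opened chest 2, so this case is ruled out; weight (1/6)·0 = 0.
If it is in any of chests 3, 4, 5, and 6 (prior 1/6 each): the guide has 4 equally likely choices, so probability 1/4; weight (1/6)·(1/4) = 1/24 each.
The weights sum to 1/5.
So P(the ruby in chest 6 | the guide opened chest 2) = (1/24) / (1/5) = 5/24.

5/24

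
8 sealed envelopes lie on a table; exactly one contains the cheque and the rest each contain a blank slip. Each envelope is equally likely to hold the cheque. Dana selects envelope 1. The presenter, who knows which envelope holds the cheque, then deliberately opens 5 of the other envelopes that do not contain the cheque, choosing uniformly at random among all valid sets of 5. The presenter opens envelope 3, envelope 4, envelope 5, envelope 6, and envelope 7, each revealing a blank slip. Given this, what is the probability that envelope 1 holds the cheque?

1/8

Condition on the true location of the cheque.
If it is in envelope 1 (prior 1/8): the presenter has 21 equally likely choices, so probability 1/21; weight (1/8)·(1/21) = 1/168.
If it is in either of envelopes 2 and 8 (prior 1/8 each): the presenter has 6 equally likely choices, so probability 1/6; weight (1/8)·(1/6) = 1/48 each.
If it is in any of envelopes 3, 4, 5, 6, and 7 (prior 1/8 each): that envelope was opened and seen not to hold the prize — ruled out; weight (1/8)·0 = 0 each.
The weights sum to 1/21.
So P(the cheque in envelope 1 | the presenter opened envelope 3, envelope 4, envelope 5, envelope 6, and envelope 7) = (1/168) / (1/21) = 1/8.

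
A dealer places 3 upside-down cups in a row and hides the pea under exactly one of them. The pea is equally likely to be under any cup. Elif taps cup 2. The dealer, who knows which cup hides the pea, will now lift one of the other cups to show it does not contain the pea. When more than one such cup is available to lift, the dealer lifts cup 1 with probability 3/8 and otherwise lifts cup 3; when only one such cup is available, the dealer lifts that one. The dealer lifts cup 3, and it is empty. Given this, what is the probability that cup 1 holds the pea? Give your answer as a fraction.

Condition on the true location of the pea.
If it is under cup 1 (prior 1/3): only cup 3 is available, probability 1; weight (1/3)·1 = 1/3.
If it is under cup 2 (prior 1/3): cup 1 is available but not opened, probability 5/8; weight (1/3)·(5/8) = 5/24.
If it is under cup 3 (prior 1/3): the dealer opened cup 3, so this case is ruled out; weight (1/3)·0 = 0.
The weights sum to 13/24.
So P(the pea under cup 1 | the dealer opened cup 3) = (1/3) / (13/24) = 8/13.

8/13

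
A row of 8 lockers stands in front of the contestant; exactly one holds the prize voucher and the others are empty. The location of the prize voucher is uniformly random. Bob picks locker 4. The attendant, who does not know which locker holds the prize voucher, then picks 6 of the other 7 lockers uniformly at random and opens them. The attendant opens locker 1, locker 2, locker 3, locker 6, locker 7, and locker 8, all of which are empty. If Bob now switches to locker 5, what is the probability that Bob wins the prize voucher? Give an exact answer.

1/2

Because the attendant chose which lockers to open without knowing where the prize voucher is, the choice is independent of the prize location. Learning that none of the 6 opened lockers holds the prize voucher simply rules out those 6 locations and leaves the remaining 2 lockers still equally likely by symmetry.
So P(the prize voucher in locker 5) = 1/2.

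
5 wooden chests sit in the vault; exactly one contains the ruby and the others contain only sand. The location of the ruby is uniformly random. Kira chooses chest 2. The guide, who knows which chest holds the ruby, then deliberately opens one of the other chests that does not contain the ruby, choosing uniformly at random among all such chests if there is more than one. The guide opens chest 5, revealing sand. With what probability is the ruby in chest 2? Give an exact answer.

Condition on the true location of the ruby.
If it is in any of chests 1, 3, and 4 (prior 1/5 each): the guide has 3 equally likely choices, so probability 1/3; weight (1/5)·(1/3) = 1/15 each.
If it is in chest 2 (prior 1/5): the guide has 4 equally likely choices, so probability 1/4; weight (1/5)·(1/4) = 1/20.
If it is in chest 5 (prior 1/5): the guide opened chest 5, so this case is ruled out; weight (1/5)·0 = 0.
The weights sum to 1/4.
So P(the ruby in chest 2 | the guide opened chest 5) = (1/20) / (1/4) = 1/5.

1/5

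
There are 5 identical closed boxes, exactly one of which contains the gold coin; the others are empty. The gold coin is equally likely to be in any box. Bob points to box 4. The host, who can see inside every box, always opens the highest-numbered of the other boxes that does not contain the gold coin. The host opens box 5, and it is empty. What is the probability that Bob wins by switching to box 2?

Consider each possible location of the gold coin in turn.
If it is in any of boxes 1, 2, 3, and 4 (prior 1/5 each): box 5 is the highest-numbered option available, probability 1; weight (1/5)·1 = 1/5 each.
If it is in box 5 (prior 1/5): the host opened box 5, so this case is ruled out; weight (1/5)·0 = 0.
The weights sum to 4/5.
So P(the gold coin in box 2 | the host opened box 5) = (1/5) / (4/5) = 1/4.

1/4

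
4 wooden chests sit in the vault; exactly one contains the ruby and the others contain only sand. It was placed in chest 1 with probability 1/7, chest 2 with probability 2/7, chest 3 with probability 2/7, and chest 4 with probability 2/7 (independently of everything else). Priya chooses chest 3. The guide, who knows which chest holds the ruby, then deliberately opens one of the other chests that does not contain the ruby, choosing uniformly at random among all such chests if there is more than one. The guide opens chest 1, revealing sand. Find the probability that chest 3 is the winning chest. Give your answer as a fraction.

Consider each possible location of the ruby in turn.
If it is in chest 1 (prior 1/7): the guide opened chest 1, so this case is ruled out; weight (1/7)·0 = 0.
If it is in either of chests 2 and 4 (prior 2/7 each): the guide has 2 equally likely choices, so probability 1/2; weight (2/7)·(1/2) = 1/7 each.
If it is in chest 3 (prior 2/7): the guide has 3 equally likely choices, so probability 1/3; weight (2/7)·(1/3) = 2/21.
The weights sum to 8/21.
So P(the ruby in chest 3 | the guide opened chest 1) = (2/21) / (8/21) = 1/4.

1/4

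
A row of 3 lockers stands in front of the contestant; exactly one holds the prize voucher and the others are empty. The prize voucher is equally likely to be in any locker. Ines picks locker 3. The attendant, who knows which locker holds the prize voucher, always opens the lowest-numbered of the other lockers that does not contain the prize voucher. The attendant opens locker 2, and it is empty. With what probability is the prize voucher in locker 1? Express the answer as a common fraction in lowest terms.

Apply Bayes' rule, conditioning on where the prize voucher actually is.
If it is in locker 1 (prior 1/3): locker 2 is the lowest-numbered option available, probability 1; weight (1/3)·1 = 1/3.
If it is in locker 2 (prior 1/3): the attendant opened locker 2, so this case is ruled out; weight (1/3)·0 = 0.
If it is in locker 3 (prior 1/3): the attendant would have opened locker 1 instead, probability 0; weight (1/3)·0 = 0.
The weights sum to 1/3.
So P(the prize voucher in locker 1 | the attendant opened locker 2) = (1/3) / (1/3) = 1.

1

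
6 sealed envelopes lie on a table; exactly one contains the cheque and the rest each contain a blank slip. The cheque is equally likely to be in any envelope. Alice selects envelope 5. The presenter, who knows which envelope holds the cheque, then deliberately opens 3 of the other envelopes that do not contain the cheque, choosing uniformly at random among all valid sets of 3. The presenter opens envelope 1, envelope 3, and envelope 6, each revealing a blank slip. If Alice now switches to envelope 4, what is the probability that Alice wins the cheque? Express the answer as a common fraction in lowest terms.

Consider each possible location of the cheque in turn.
If it is in any of envelopes 1, 3, and 6 (prior 1/6 each): that envelope was opened and seen not to hold the prize — ruled out; weight (1/6)·0 = 0 each.
If it is in either of envelopes 2 and 4 (prior 1/6 each): the presenter has 4 equally likely choices, so probability 1/4; weight (1/6)·(1/4) = 1/24 each.
If it is in envelope 5 (prior 1/6): the presenter has 10 equally likely choices, so probability 1/10; weight (1/6)·(1/10) = 1/60.
The weights sum to 1/10.
So P(the cheque in envelope 4 | the presenter opened envelope 1, envelope 3, and envelope 6) = (1/24) / (1/10) = 5/12.

5/12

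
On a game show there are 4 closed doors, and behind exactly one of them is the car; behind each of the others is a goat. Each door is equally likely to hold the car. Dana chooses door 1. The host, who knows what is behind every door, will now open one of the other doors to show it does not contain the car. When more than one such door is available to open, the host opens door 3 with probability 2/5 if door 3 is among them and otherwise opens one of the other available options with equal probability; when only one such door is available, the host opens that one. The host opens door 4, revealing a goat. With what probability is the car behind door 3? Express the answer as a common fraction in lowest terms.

Consider each possible location of the car in turn.
If it is behind door 1 (prior 1/4): door 3 is available but not opened; door 4 gets probability (1 − 2/5)/2 = 3/10; weight (1/4)·(3/10) = 3/40.
If it is behind door 2 (prior 1/4): door 3 is available but not opened, probability 3/5; weight (1/4)·(3/5) = 3/20.
If it is behind door 3 (prior 1/4): door 3 holds the prize so is unavailable; the host chooses uniformly among the 2 others, probability 1/2; weight (1/4)·(1/2) = 1/8.
If it is behind door 4 (prior 1/4): the host opened door 4, so this case is ruled out; weight (1/4)·0 = 0.
The weights sum to 7/20.
So P(the car behind door 3 | the host opened door 4) = (1/8) / (7/20) = 5/14.

5/14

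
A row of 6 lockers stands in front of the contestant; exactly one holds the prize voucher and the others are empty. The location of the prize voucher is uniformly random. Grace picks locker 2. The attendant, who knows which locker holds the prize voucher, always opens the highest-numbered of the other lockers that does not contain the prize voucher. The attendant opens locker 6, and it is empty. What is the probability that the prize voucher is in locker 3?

1/5

Condition on the true location of the prize voucher.
If it is in any of lockers 1, 2, 3, 4, and 5 (prior 1/6 each): locker 6 is the highest-numbered option available, probability 1; weight (1/6)·1 = 1/6 each.
If it is in locker 6 (prior 1/6): the attendant opened locker 6, so this case is ruled out; weight (1/6)·0 = 0.
The weights sum to 5/6.
So P(the prize voucher in locker 3 | the attendant opened locker 6) = (1/6) / (5/6) = 1/5.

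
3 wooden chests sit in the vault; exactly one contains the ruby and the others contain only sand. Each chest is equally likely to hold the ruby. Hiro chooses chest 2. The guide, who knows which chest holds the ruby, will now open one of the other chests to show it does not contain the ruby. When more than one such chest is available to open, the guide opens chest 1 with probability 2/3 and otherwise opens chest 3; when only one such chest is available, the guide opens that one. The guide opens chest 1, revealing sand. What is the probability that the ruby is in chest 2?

Apply Bayes' rule, conditioning on where the ruby actually is.
If it is in chest 1 (prior 1/3): the guide opened chest 1, so this case is ruled out; weight (1/3)·0 = 0.
If it is in chest 2 (prior 1/3): chest 1 is available, opened with probability 2/3; weight (1/3)·(2/3) = 2/9.
If it is in chest 3 (prior 1/3): only chest 1 is available, probability 1; weight (1/3)·1 = 1/3.
The weights sum to 5/9.
So P(the ruby in chest 2 | the guide opened chest 1) = (2/9) / (5/9) = 2/5.

2/5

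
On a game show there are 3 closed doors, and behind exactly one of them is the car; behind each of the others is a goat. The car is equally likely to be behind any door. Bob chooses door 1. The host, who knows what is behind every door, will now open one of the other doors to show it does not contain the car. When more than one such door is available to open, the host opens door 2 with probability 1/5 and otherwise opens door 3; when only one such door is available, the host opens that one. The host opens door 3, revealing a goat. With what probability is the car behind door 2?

Condition on the true location of the car.
If it is behind door 1 (prior 1/3): door 2 is available but not opened, probability 4/5; weight (1/3)·(4/5) = 4/15.
If it is behind door 2 (prior 1/3): only door 3 is available, probability 1; weight (1/3)·1 = 1/3.
If it is behind door 3 (prior 1/3): the host opened door 3, so this case is ruled out; weight (1/3)·0 = 0.
The weights sum to 3/5.
So P(the car behind door 2 | the host opened door 3) = (1/3) / (3/5) = 5/9.

5/9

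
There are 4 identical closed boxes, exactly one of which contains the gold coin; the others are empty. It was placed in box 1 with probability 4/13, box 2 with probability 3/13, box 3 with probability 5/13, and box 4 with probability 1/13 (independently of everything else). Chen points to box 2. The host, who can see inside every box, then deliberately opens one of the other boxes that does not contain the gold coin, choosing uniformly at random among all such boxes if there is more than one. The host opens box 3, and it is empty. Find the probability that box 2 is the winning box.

2/7

Condition on the true location of the gold coin.
If it is in box 1 (prior 4/13): the host has 2 equally likely choices, so probability 1/2; weight (4/13)·(1/2) = 2/13.
If it is in box 2 (prior 3/13): the host has 3 equally likely choices, so probability 1/3; weight (3/13)·(1/3) = 1/13.
If it is in box 3 (prior 5/13): the host opened box 3, so this case is ruled out; weight (5/13)·0 = 0.
If it is in box 4 (prior 1/13): the host has 2 equally likely choices, so probability 1/2; weight (1/13)·(1/2) = 1/26.
The weights sum to 7/26.
So P(the gold coin in box 2 | the host opened box 3) = (1/13) / (7/26) = 2/7.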